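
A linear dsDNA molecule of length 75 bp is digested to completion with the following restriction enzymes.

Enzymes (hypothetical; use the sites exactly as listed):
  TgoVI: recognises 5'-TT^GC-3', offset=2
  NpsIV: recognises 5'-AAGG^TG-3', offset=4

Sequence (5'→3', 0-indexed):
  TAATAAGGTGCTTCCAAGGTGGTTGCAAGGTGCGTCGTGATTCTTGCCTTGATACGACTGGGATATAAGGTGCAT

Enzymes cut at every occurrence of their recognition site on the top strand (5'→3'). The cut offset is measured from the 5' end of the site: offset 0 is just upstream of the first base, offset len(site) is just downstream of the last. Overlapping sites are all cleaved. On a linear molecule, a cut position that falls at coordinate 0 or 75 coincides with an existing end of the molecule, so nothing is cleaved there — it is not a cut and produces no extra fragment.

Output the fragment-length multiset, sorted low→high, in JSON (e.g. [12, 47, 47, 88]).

Per-enzyme occurrences:
  TgoVI TTGC/2: at [22, 43] ⇒ [24, 45]
  NpsIV AAGGTG/4: at [4, 15, 26, 66] ⇒ [8, 19, 30, 70]

Pooled cuts: [8, 19, 24, 30, 45, 70]

Fragment lengths:
  [0,8): 8 bp
  [8,19): 11 bp
  [19,24): 5 bp
  [24,30): 6 bp
  [30,45): 15 bp
  [45,70): 25 bp
  [70,75): 5 bp

[5,5,6,8,11,15,25]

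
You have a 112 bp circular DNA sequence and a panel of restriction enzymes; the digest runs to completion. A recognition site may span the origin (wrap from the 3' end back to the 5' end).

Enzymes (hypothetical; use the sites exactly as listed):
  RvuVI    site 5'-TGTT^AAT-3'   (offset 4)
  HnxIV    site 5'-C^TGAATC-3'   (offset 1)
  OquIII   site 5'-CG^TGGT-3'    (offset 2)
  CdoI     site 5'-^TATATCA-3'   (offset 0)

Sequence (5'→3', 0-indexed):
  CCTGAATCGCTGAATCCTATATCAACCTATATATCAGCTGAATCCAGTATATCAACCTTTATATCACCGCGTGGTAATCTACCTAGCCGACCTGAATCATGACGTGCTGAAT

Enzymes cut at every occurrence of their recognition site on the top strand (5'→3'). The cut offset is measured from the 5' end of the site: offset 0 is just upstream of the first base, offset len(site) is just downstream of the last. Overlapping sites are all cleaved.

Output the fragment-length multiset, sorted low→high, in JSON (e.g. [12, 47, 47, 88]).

Per-enzyme occurrences:
  RvuVI (TGTTAAT, off=4): no sites
  HnxIV (CTGAATC, off=1): starts [1, 9, 37, 91, 106] → cuts [2, 10, 38, 92, 107]
  OquIII (CGTGGT, off=2): starts [69] → cuts [71]
  CdoI (TATATCA, off=0): starts [17, 29, 47, 59] → cuts [17, 29, 47, 59]

Pooled cuts: [2, 10, 17, 29, 38, 47, 59, 71, 92, 107]

Fragment lengths:
  2→10: 8 bp
  10→17: 7 bp
  17→29: 12 bp
  29→38: 9 bp
  38→47: 9 bp
  47→59: 12 bp
  59→71: 12 bp
  71→92: 21 bp
  92→107: 15 bp
  107→2 (wrap): 112-107+2 = 7 bp

[7,7,8,9,9,12,12,12,15,21]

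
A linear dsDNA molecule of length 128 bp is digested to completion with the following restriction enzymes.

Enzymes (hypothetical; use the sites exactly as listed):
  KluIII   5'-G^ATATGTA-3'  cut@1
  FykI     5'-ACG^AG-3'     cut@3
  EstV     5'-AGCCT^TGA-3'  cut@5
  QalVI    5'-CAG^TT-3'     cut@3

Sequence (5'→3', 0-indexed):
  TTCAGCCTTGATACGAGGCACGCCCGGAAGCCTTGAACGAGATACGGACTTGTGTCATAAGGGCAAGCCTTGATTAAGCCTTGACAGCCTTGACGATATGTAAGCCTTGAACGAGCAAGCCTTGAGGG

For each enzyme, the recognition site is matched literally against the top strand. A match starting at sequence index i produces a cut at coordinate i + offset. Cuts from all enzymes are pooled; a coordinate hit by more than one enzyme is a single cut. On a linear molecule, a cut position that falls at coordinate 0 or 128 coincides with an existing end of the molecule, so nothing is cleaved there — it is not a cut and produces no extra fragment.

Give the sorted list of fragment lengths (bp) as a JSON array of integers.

[5,6,6,6,7,8,9,9,11,12,18,31]

Per-enzyme occurrences:
  KluIII (GATATGTA, off=1): starts [94] → cuts [95]
  FykI (ACGAG, off=3): starts [12, 36, 110] → cuts [15, 39, 113]
  EstV (AGCCTTGA, off=5): starts [3, 28, 65, 76, 85, 102, 117] → cuts [8, 33, 70, 81, 90, 107, 122]
  QalVI (CAGTT, off=3): no sites

All cut coordinates (distinct, sorted): [8, 15, 33, 39, 70, 81, 90, 95, 107, 113, 122]

Fragment lengths:
  [0,8): 8 bp
  [8,15): 7 bp
  [15,33): 18 bp
  [33,39): 6 bp
  [39,70): 31 bp
  [70,81): 11 bp
  [81,90): 9 bp
  [90,95): 5 bp
  [95,107): 12 bp
  [107,113): 6 bp
  [113,122): 9 bp
  [122,128): 6 bp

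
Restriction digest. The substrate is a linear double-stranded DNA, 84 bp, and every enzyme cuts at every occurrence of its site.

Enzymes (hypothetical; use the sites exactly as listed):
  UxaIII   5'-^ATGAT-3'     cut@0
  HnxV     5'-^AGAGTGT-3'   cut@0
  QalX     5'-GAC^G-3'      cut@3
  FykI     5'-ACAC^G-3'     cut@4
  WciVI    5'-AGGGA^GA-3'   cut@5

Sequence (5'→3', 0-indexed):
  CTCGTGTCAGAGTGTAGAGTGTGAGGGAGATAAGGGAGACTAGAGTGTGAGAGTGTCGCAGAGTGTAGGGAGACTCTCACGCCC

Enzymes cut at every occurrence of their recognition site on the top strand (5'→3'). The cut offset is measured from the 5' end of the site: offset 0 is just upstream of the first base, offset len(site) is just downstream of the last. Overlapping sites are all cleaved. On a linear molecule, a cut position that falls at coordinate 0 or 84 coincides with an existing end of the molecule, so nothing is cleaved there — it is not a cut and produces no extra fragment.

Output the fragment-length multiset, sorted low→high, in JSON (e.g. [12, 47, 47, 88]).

[4,7,8,8,9,10,12,13,13]

Scan for sites:
  UxaIII (ATGAT, off=0): no sites
  HnxV (AGAGTGT, off=0): starts [8, 15, 41, 49, 59] → cuts [8, 15, 41, 49, 59]
  QalX (GACG, off=3): no sites
  FykI (ACACG, off=4): no sites
  WciVI (AGGGAGA, off=5): starts [23, 32, 66] → cuts [28, 37, 71]

All cut coordinates (distinct, sorted): [8, 15, 28, 37, 41, 49, 59, 71]

Fragment lengths:
  [0,8): 8 bp
  [8,15): 7 bp
  [15,28): 13 bp
  [28,37): 9 bp
  [37,41): 4 bp
  [41,49): 8 bp
  [49,59): 10 bp
  [59,71): 12 bp
  [71,84): 13 bp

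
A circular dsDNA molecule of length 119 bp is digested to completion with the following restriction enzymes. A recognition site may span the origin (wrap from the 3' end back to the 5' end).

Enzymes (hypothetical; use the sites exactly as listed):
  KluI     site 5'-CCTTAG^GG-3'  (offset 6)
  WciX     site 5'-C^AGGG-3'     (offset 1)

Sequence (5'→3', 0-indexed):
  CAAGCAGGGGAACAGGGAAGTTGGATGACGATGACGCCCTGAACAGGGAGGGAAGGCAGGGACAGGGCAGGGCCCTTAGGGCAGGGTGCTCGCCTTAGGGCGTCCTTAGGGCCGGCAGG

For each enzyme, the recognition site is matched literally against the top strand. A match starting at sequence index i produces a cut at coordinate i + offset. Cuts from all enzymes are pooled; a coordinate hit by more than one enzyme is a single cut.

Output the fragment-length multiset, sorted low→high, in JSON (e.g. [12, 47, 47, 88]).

[3,5,6,8,11,11,13,15,16,31]

Per-enzyme occurrences:
  KluI (CCTTAGGG, off=6): starts [73, 92, 103] → cuts [79, 98, 109]
  WciX (CAGGG, off=1): starts [4, 12, 43, 56, 62, 67, 81] → cuts [5, 13, 44, 57, 63, 68, 82]

All cut coordinates (distinct, sorted): [5, 13, 44, 57, 63, 68, 79, 82, 98, 109]

Fragments:
  5→13: 8 bp
  13→44: 31 bp
  44→57: 13 bp
  57→63: 6 bp
  63→68: 5 bp
  68→79: 11 bp
  79→82: 3 bp
  82→98: 16 bp
  98→109: 11 bp
  109→5 (wrap): 119-109+5 = 15 bp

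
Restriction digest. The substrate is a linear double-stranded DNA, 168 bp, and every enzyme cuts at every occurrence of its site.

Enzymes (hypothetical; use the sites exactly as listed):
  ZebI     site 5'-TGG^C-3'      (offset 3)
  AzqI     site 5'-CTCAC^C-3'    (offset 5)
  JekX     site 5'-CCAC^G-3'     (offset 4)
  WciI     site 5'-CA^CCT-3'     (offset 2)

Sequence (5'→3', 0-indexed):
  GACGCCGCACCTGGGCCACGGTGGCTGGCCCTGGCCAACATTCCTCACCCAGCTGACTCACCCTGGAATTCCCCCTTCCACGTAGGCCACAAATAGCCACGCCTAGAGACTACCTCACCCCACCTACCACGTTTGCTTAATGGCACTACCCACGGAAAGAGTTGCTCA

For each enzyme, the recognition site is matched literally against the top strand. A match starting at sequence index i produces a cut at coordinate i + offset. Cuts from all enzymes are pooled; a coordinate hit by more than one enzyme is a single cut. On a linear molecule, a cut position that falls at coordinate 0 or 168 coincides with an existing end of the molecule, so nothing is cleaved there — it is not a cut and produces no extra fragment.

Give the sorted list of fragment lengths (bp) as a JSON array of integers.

Per-enzyme occurrences:
  ZebI (TGGC, off=3): starts [21, 25, 31, 140] → cuts [24, 28, 34, 143]
  AzqI (CTCACC, off=5): starts [43, 56, 113] → cuts [48, 61, 118]
  JekX (CCACG, off=4): starts [15, 77, 96, 126, 149] → cuts [19, 81, 100, 130, 153]
  WciI (CACCT, off=2): starts [7, 120] → cuts [9, 122]

Pooled cuts: [9, 19, 24, 28, 34, 48, 61, 81, 100, 118, 122, 130, 143, 153]

Fragments:
  [0,9): 9 bp
  [9,19): 10 bp
  [19,24): 5 bp
  [24,28): 4 bp
  [28,34): 6 bp
  [34,48): 14 bp
  [48,61): 13 bp
  [61,81): 20 bp
  [81,100): 19 bp
  [100,118): 18 bp
  [118,122): 4 bp
  [122,130): 8 bp
  [130,143): 13 bp
  [143,153): 10 bp
  [153,168): 15 bp

[4,4,5,6,8,9,10,10,13,13,14,15,18,19,20]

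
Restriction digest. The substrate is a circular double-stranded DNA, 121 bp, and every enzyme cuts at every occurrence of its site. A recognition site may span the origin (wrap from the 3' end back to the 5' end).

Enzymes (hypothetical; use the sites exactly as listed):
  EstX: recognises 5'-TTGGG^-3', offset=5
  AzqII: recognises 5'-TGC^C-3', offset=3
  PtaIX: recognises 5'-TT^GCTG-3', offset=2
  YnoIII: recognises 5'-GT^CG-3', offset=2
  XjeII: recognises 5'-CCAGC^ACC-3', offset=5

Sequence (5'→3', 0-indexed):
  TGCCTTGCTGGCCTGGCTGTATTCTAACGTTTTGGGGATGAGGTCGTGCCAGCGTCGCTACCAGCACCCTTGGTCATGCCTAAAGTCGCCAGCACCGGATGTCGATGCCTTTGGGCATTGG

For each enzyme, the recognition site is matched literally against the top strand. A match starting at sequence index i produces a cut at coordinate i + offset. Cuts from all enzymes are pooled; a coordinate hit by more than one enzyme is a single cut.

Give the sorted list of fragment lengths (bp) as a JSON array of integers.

[3,5,6,6,7,7,7,8,9,9,10,14,30]

Per-enzyme occurrences:
  EstX (TTGGG, off=5): starts [31, 110] → cuts [36, 115]
  AzqII (TGCC, off=3): starts [0, 46, 76, 105] → cuts [3, 49, 79, 108]
  PtaIX (TTGCTG, off=2): starts [4] → cuts [6]
  YnoIII (GTCG, off=2): starts [42, 53, 84, 100] → cuts [44, 55, 86, 102]
  XjeII (CCAGCACC, off=5): starts [60, 88] → cuts [65, 93]

Pooled cuts: [3, 6, 36, 44, 49, 55, 65, 79, 86, 93, 102, 108, 115]

Fragments:
  3→6: 3 bp
  6→36: 30 bp
  36→44: 8 bp
  44→49: 5 bp
  49→55: 6 bp
  55→65: 10 bp
  65→79: 14 bp
  79→86: 7 bp
  86→93: 7 bp
  93→102: 9 bp
  102→108: 6 bp
  108→115: 7 bp
  115→3 (wrap): 121-115+3 = 9 bp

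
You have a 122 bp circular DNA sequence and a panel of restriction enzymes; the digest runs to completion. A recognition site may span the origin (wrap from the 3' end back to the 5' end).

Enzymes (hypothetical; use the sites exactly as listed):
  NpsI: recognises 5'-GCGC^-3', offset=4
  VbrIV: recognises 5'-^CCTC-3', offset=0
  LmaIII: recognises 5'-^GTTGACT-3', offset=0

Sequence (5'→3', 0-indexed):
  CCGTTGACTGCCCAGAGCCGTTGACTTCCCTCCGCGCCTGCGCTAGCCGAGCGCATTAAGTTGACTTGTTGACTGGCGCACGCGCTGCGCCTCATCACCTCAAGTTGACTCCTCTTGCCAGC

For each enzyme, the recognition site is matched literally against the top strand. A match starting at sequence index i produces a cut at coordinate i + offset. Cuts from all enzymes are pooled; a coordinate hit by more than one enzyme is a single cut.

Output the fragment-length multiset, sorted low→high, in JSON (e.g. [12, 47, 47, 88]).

[1,4,5,6,6,6,7,7,8,9,9,11,12,14,17]

Scan for sites:
  NpsI (GCGC, off=4): starts [33, 39, 50, 75, 81, 86] → cuts [37, 43, 54, 79, 85, 90]
  VbrIV (CCTC, off=0): starts [28, 89, 97, 110] → cuts [28, 89, 97, 110]
  LmaIII (GTTGACT, off=0): starts [2, 19, 59, 67, 103] → cuts [2, 19, 59, 67, 103]

Pooled cuts: [2, 19, 28, 37, 43, 54, 59, 67, 79, 85, 89, 90, 97, 103, 110]

Fragments:
  2→19: 17 bp
  19→28: 9 bp
  28→37: 9 bp
  37→43: 6 bp
  43→54: 11 bp
  54→59: 5 bp
  59→67: 8 bp
  67→79: 12 bp
  79→85: 6 bp
  85→89: 4 bp
  89→90: 1 bp
  90→97: 7 bp
  97→103: 6 bp
  103→110: 7 bp
  110→2 (wrap): 122-110+2 = 14 bp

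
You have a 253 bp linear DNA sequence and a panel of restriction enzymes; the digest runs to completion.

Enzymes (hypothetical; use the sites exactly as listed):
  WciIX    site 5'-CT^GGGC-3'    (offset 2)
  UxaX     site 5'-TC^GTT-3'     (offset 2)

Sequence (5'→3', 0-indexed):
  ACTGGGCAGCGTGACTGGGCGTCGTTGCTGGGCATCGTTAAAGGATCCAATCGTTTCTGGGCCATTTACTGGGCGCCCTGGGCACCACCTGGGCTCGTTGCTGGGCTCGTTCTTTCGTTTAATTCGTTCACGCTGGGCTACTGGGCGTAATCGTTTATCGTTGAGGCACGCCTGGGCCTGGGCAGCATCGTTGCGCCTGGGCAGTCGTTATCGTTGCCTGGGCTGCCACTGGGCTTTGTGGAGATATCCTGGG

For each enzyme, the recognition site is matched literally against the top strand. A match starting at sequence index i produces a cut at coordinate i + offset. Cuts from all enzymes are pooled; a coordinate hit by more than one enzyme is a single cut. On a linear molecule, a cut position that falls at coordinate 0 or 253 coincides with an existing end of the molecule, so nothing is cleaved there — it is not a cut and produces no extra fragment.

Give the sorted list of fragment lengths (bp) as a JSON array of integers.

[3,6,6,6,6,6,6,6,7,7,7,7,8,8,8,9,9,9,9,10,10,11,11,12,13,14,16,23]

Per-enzyme occurrences:
  WciIX CTGGGC/2: at [1, 14, 27, 56, 68, 77, 88, 100, 132, 140, 171, 177, 196, 217, 228] ⇒ [3, 16, 29, 58, 70, 79, 90, 102, 134, 142, 173, 179, 198, 219, 230]
  UxaX TCGTT/2: at [21, 34, 50, 94, 106, 114, 123, 150, 157, 187, 204, 210] ⇒ [23, 36, 52, 96, 108, 116, 125, 152, 159, 189, 206, 212]

All cut coordinates (distinct, sorted): [3, 16, 23, 29, 36, 52, 58, 70, 79, 90, 96, 102, 108, 116, 125, 134, 142, 152, 159, 173, 179, 189, 198, 206, 212, 219, 230]

Fragments:
  [0,3): 3 bp
  [3,16): 13 bp
  [16,23): 7 bp
  [23,29): 6 bp
  [29,36): 7 bp
  [36,52): 16 bp
  [52,58): 6 bp
  [58,70): 12 bp
  [70,79): 9 bp
  [79,90): 11 bp
  [90,96): 6 bp
  [96,102): 6 bp
  [102,108): 6 bp
  [108,116): 8 bp
  [116,125): 9 bp
  [125,134): 9 bp
  [134,142): 8 bp
  [142,152): 10 bp
  [152,159): 7 bp
  [159,173): 14 bp
  [173,179): 6 bp
  [179,189): 10 bp
  [189,198): 9 bp
  [198,206): 8 bp
  [206,212): 6 bp
  [212,219): 7 bp
  [219,230): 11 bp
  [230,253): 23 bp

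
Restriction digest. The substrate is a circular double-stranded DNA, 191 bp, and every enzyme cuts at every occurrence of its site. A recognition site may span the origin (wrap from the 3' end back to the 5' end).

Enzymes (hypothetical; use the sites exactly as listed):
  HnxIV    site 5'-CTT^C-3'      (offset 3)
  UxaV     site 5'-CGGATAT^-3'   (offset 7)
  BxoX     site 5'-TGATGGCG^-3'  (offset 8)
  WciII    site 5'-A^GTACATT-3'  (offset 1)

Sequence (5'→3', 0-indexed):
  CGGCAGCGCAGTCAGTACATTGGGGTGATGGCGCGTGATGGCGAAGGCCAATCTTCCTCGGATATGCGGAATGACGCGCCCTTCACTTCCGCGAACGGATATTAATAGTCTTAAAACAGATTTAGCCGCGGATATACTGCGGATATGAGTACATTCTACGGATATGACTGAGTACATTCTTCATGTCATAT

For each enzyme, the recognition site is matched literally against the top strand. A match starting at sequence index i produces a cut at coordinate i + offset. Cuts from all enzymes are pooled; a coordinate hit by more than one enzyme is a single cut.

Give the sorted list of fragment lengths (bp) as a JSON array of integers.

Site scan:
  HnxIV CTTC/3: at [52, 80, 85, 178] ⇒ [55, 83, 88, 181]
  UxaV CGGATAT/7: at [58, 95, 128, 139, 158] ⇒ [65, 102, 135, 146, 165]
  BxoX TGATGGCG/8: at [25, 35] ⇒ [33, 43]
  WciII AGTACATT/1: at [13, 147, 170] ⇒ [14, 148, 171]

Pooled cuts: [14, 33, 43, 55, 65, 83, 88, 102, 135, 146, 148, 165, 171, 181]

Fragment lengths:
  14→33: 19 bp
  33→43: 10 bp
  43→55: 12 bp
  55→65: 10 bp
  65→83: 18 bp
  83→88: 5 bp
  88→102: 14 bp
  102→135: 33 bp
  135→146: 11 bp
  146→148: 2 bp
  148→165: 17 bp
  165→171: 6 bp
  171→181: 10 bp
  181→14 (wrap): 191-181+14 = 24 bp

[2,5,6,10,10,10,11,12,14,17,18,19,24,33]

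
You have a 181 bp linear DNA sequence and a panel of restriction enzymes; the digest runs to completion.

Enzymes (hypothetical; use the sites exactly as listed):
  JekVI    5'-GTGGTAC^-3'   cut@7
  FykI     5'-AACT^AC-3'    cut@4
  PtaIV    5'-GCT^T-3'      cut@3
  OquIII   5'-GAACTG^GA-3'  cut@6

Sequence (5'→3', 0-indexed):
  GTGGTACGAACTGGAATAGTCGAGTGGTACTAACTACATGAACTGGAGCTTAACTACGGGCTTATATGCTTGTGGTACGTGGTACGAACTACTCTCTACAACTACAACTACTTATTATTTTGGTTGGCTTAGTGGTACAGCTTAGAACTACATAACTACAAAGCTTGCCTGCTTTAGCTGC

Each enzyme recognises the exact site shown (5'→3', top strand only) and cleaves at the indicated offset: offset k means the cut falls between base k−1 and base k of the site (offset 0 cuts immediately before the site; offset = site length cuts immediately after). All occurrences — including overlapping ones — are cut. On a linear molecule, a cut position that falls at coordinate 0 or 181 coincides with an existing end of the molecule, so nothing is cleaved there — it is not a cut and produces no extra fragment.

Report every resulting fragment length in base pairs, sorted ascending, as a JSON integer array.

Scan for sites:
  JekVI GTGGTAC/7: at [0, 23, 71, 78, 131] ⇒ [7, 30, 78, 85, 138]
  FykI AACTAC/4: at [31, 51, 86, 99, 105, 145, 153] ⇒ [35, 55, 90, 103, 109, 149, 157]
  PtaIV GCTT/3: at [47, 59, 67, 126, 139, 162, 170] ⇒ [50, 62, 70, 129, 142, 165, 173]
  OquIII GAACTGGA/6: at [7, 39] ⇒ [13, 45]

Pooled cuts: [7, 13, 30, 35, 45, 50, 55, 62, 70, 78, 85, 90, 103, 109, 129, 138, 142, 149, 157, 165, 173]

Fragments:
  [0,7): 7 bp
  [7,13): 6 bp
  [13,30): 17 bp
  [30,35): 5 bp
  [35,45): 10 bp
  [45,50): 5 bp
  [50,55): 5 bp
  [55,62): 7 bp
  [62,70): 8 bp
  [70,78): 8 bp
  [78,85): 7 bp
  [85,90): 5 bp
  [90,103): 13 bp
  [103,109): 6 bp
  [109,129): 20 bp
  [129,138): 9 bp
  [138,142): 4 bp
  [142,149): 7 bp
  [149,157): 8 bp
  [157,165): 8 bp
  [165,173): 8 bp
  [173,181): 8 bp

[4,5,5,5,5,6,6,7,7,7,7,8,8,8,8,8,8,9,10,13,17,20]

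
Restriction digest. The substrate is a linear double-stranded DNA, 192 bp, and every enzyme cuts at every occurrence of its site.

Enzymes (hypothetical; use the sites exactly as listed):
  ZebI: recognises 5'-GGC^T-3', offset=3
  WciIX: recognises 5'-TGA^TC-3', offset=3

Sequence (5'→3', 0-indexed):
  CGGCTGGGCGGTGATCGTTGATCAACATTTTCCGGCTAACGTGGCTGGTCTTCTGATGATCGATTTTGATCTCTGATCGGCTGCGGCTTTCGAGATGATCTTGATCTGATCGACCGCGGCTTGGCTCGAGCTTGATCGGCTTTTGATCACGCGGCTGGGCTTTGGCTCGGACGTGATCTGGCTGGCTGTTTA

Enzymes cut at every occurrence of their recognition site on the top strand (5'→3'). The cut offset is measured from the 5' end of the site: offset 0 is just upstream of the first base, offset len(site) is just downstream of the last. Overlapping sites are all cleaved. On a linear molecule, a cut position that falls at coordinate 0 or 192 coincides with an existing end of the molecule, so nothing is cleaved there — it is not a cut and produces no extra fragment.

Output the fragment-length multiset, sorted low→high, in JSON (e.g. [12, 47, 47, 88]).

Scan for sites:
  ZebI GGCT/3: at [1, 33, 42, 78, 84, 117, 122, 137, 152, 157, 163, 179, 183] ⇒ [4, 36, 45, 81, 87, 120, 125, 140, 155, 160, 166, 182, 186]
  WciIX TGATC/3: at [11, 18, 56, 66, 73, 95, 101, 106, 132, 143, 173] ⇒ [14, 21, 59, 69, 76, 98, 104, 109, 135, 146, 176]

Pooled cuts: [4, 14, 21, 36, 45, 59, 69, 76, 81, 87, 98, 104, 109, 120, 125, 135, 140, 146, 155, 160, 166, 176, 182, 186]

Fragments:
  [0,4): 4 bp
  [4,14): 10 bp
  [14,21): 7 bp
  [21,36): 15 bp
  [36,45): 9 bp
  [45,59): 14 bp
  [59,69): 10 bp
  [69,76): 7 bp
  [76,81): 5 bp
  [81,87): 6 bp
  [87,98): 11 bp
  [98,104): 6 bp
  [104,109): 5 bp
  [109,120): 11 bp
  [120,125): 5 bp
  [125,135): 10 bp
  [135,140): 5 bp
  [140,146): 6 bp
  [146,155): 9 bp
  [155,160): 5 bp
  [160,166): 6 bp
  [166,176): 10 bp
  [176,182): 6 bp
  [182,186): 4 bp
  [186,192): 6 bp

[4,4,5,5,5,5,5,6,6,6,6,6,6,7,7,9,9,10,10,10,10,11,11,14,15]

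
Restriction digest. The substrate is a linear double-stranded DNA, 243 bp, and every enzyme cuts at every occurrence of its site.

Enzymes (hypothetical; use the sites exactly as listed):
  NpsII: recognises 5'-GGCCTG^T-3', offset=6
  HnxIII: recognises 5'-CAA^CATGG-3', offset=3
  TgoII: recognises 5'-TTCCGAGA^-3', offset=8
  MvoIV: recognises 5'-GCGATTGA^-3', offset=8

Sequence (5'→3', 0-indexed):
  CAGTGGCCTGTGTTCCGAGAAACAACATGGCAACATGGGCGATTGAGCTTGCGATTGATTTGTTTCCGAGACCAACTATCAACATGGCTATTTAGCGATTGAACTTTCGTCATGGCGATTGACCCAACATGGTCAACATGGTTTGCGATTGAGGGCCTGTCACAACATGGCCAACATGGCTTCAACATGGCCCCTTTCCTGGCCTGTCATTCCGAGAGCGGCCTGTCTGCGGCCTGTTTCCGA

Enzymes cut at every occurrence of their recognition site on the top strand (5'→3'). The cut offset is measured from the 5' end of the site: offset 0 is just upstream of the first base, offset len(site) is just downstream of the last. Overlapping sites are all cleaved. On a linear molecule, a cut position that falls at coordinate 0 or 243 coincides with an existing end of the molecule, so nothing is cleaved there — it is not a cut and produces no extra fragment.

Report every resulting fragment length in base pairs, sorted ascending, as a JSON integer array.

[5,5,6,7,7,8,8,9,9,10,10,11,11,11,11,12,13,13,16,20,20,21]

Scan for sites:
  NpsII (GGCCTGT, off=6): starts [4, 153, 200, 219, 230] → cuts [10, 159, 206, 225, 236]
  HnxIII (CAACATGG, off=3): starts [22, 30, 79, 124, 133, 162, 171, 182] → cuts [25, 33, 82, 127, 136, 165, 174, 185]
  TgoII (TTCCGAGA, off=8): starts [12, 63, 209] → cuts [20, 71, 217]
  MvoIV (GCGATTGA, off=8): starts [38, 50, 94, 114, 144] → cuts [46, 58, 102, 122, 152]

Pooled cuts: [10, 20, 25, 33, 46, 58, 71, 82, 102, 122, 127, 136, 152, 159, 165, 174, 185, 206, 217, 225, 236]

Fragment lengths:
  [0,10): 10 bp
  [10,20): 10 bp
  [20,25): 5 bp
  [25,33): 8 bp
  [33,46): 13 bp
  [46,58): 12 bp
  [58,71): 13 bp
  [71,82): 11 bp
  [82,102): 20 bp
  [102,122): 20 bp
  [122,127): 5 bp
  [127,136): 9 bp
  [136,152): 16 bp
  [152,159): 7 bp
  [159,165): 6 bp
  [165,174): 9 bp
  [174,185): 11 bp
  [185,206): 21 bp
  [206,217): 11 bp
  [217,225): 8 bp
  [225,236): 11 bp
  [236,243): 7 bp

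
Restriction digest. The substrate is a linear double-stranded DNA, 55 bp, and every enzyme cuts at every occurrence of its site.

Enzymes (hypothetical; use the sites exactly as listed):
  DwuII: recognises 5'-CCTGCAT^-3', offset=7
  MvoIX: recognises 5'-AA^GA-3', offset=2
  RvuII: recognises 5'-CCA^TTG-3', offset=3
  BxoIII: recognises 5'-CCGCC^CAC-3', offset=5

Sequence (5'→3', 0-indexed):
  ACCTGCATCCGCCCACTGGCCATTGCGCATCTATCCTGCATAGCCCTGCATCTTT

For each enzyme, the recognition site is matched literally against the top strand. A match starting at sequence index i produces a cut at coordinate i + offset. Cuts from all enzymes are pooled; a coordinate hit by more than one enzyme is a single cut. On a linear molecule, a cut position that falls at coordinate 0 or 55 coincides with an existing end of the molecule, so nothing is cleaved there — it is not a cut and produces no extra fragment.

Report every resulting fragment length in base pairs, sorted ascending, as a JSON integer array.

Site scan:
  DwuII (CCTGCAT, off=7): starts [1, 34, 44] → cuts [8, 41, 51]
  MvoIX (AAGA, off=2): no sites
  RvuII (CCATTG, off=3): starts [19] → cuts [22]
  BxoIII (CCGCCCAC, off=5): starts [8] → cuts [13]

All cut coordinates (distinct, sorted): [8, 13, 22, 41, 51]

Fragments:
  [0,8): 8 bp
  [8,13): 5 bp
  [13,22): 9 bp
  [22,41): 19 bp
  [41,51): 10 bp
  [51,55): 4 bp

[4,5,8,9,10,19]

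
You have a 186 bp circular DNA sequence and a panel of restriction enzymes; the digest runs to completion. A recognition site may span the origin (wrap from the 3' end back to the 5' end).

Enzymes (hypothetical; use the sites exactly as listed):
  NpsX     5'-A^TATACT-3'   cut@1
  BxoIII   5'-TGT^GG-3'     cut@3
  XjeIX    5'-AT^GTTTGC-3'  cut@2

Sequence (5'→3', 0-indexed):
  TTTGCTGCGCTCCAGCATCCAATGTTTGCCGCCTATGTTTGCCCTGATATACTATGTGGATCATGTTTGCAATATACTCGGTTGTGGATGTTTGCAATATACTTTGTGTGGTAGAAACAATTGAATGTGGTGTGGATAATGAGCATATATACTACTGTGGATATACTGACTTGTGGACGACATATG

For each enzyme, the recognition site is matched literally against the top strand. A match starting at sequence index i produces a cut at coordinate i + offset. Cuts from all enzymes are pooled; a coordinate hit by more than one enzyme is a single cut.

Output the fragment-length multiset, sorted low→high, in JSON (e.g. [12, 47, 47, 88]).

Per-enzyme occurrences:
  NpsX (ATATACT, off=1): starts [46, 71, 96, 146, 160] → cuts [47, 72, 97, 147, 161]
  BxoIII (TGTGG, off=3): starts [54, 82, 106, 125, 130, 155, 171] → cuts [57, 85, 109, 128, 133, 158, 174]
  XjeIX (ATGTTTGC, off=2): starts [21, 34, 62, 87, 183] → cuts [23, 36, 64, 89, 185]

All cut coordinates (distinct, sorted): [23, 36, 47, 57, 64, 72, 85, 89, 97, 109, 128, 133, 147, 158, 161, 174, 185]

Fragments:
  23→36: 13 bp
  36→47: 11 bp
  47→57: 10 bp
  57→64: 7 bp
  64→72: 8 bp
  72→85: 13 bp
  85→89: 4 bp
  89→97: 8 bp
  97→109: 12 bp
  109→128: 19 bp
  128→133: 5 bp
  133→147: 14 bp
  147→158: 11 bp
  158→161: 3 bp
  161→174: 13 bp
  174→185: 11 bp
  185→23 (wrap): 186-185+23 = 24 bp

[3,4,5,7,8,8,10,11,11,11,12,13,13,13,14,19,24]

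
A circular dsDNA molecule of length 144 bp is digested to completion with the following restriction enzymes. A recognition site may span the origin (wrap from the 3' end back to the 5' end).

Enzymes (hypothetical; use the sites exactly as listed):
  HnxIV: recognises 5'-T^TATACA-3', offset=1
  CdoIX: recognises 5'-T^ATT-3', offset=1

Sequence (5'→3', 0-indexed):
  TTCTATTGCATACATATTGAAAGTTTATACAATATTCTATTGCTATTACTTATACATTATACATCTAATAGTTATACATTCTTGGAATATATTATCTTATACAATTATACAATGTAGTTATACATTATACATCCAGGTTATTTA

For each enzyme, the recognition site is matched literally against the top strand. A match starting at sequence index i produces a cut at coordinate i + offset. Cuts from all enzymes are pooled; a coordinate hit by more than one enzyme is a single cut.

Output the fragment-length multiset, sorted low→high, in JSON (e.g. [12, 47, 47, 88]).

Per-enzyme occurrences:
  HnxIV TTATACA/1: at [24, 49, 56, 71, 96, 104, 117, 124] ⇒ [25, 50, 57, 72, 97, 105, 118, 125]
  CdoIX TATT/1: at [3, 14, 32, 37, 43, 89, 138, 142] ⇒ [4, 15, 33, 38, 44, 90, 139, 143]

Pooled cuts: [4, 15, 25, 33, 38, 44, 50, 57, 72, 90, 97, 105, 118, 125, 139, 143]

Fragments:
  4→15: 11 bp
  15→25: 10 bp
  25→33: 8 bp
  33→38: 5 bp
  38→44: 6 bp
  44→50: 6 bp
  50→57: 7 bp
  57→72: 15 bp
  72→90: 18 bp
  90→97: 7 bp
  97→105: 8 bp
  105→118: 13 bp
  118→125: 7 bp
  125→139: 14 bp
  139→143: 4 bp
  143→4 (wrap): 144-143+4 = 5 bp

[4,5,5,6,6,7,7,7,8,8,10,11,13,14,15,18]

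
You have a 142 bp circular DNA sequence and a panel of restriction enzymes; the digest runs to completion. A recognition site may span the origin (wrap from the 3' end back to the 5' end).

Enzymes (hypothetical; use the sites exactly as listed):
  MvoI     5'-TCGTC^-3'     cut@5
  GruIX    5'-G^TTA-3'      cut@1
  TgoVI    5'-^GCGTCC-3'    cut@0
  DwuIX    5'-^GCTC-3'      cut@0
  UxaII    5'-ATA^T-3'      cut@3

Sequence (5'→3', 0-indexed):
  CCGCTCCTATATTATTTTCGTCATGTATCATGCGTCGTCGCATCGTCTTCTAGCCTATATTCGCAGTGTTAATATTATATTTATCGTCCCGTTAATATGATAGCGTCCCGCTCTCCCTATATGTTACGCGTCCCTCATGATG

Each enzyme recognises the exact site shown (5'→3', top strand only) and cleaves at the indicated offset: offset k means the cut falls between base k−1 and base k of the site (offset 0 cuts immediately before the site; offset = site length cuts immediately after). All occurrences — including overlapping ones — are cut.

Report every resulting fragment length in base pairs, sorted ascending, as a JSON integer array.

Per-enzyme occurrences:
  MvoI TCGTC/5: at [17, 34, 42, 83] ⇒ [22, 39, 47, 88]
  GruIX GTTA/1: at [67, 90, 122] ⇒ [68, 91, 123]
  TgoVI GCGTCC/0: at [102, 127] ⇒ [102, 127]
  DwuIX GCTC/0: at [2, 109] ⇒ [2, 109]
  UxaII ATAT/3: at [8, 56, 71, 76, 94, 118] ⇒ [11, 59, 74, 79, 97, 121]

Pooled cuts: [2, 11, 22, 39, 47, 59, 68, 74, 79, 88, 91, 97, 102, 109, 121, 123, 127]

Fragments:
  2→11: 9 bp
  11→22: 11 bp
  22→39: 17 bp
  39→47: 8 bp
  47→59: 12 bp
  59→68: 9 bp
  68→74: 6 bp
  74→79: 5 bp
  79→88: 9 bp
  88→91: 3 bp
  91→97: 6 bp
  97→102: 5 bp
  102→109: 7 bp
  109→121: 12 bp
  121→123: 2 bp
  123→127: 4 bp
  127→2 (wrap): 142-127+2 = 17 bp

[2,3,4,5,5,6,6,7,8,9,9,9,11,12,12,17,17]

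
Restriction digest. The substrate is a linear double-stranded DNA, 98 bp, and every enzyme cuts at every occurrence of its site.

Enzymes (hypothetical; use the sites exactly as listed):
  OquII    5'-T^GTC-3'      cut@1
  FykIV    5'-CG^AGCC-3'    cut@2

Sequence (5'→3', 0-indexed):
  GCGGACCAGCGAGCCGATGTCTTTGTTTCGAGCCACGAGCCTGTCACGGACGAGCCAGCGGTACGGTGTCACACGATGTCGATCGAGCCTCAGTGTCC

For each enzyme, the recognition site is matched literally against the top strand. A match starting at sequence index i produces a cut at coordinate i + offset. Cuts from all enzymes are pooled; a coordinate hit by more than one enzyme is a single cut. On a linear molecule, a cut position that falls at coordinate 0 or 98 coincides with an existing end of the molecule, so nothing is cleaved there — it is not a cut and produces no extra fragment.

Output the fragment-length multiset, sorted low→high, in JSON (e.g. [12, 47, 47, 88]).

[4,5,7,7,8,9,10,10,11,12,15]

Per-enzyme occurrences:
  OquII (TGTC, off=1): starts [17, 41, 66, 76, 93] → cuts [18, 42, 67, 77, 94]
  FykIV (CGAGCC, off=2): starts [9, 28, 35, 50, 83] → cuts [11, 30, 37, 52, 85]

All cut coordinates (distinct, sorted): [11, 18, 30, 37, 42, 52, 67, 77, 85, 94]

Fragment lengths:
  [0,11): 11 bp
  [11,18): 7 bp
  [18,30): 12 bp
  [30,37): 7 bp
  [37,42): 5 bp
  [42,52): 10 bp
  [52,67): 15 bp
  [67,77): 10 bp
  [77,85): 8 bp
  [85,94): 9 bp
  [94,98): 4 bp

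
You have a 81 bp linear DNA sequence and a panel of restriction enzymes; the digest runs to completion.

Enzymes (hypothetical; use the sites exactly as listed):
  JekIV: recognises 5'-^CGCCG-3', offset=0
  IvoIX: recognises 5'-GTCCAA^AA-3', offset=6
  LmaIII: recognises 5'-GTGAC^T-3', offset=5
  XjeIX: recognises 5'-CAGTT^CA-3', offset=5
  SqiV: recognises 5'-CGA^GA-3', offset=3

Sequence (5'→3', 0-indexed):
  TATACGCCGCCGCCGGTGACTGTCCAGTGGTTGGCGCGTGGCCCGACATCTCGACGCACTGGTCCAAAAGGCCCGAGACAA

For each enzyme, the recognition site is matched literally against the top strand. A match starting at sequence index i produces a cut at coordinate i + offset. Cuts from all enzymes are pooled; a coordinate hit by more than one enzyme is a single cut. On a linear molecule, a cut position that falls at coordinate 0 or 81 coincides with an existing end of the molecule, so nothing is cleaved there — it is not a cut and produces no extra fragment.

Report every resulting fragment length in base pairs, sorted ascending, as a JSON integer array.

[3,3,4,5,9,10,47]

Site scan:
  JekIV CGCCG/0: at [4, 7, 10] ⇒ [4, 7, 10]
  IvoIX GTCCAAAA/6: at [61] ⇒ [67]
  LmaIII GTGACT/5: at [15] ⇒ [20]
  XjeIX (CAGTTCA, off=5): no sites
  SqiV CGAGA/3: at [73] ⇒ [76]

Pooled cuts: [4, 7, 10, 20, 67, 76]

Fragments:
  [0,4): 4 bp
  [4,7): 3 bp
  [7,10): 3 bp
  [10,20): 10 bp
  [20,67): 47 bp
  [67,76): 9 bp
  [76,81): 5 bp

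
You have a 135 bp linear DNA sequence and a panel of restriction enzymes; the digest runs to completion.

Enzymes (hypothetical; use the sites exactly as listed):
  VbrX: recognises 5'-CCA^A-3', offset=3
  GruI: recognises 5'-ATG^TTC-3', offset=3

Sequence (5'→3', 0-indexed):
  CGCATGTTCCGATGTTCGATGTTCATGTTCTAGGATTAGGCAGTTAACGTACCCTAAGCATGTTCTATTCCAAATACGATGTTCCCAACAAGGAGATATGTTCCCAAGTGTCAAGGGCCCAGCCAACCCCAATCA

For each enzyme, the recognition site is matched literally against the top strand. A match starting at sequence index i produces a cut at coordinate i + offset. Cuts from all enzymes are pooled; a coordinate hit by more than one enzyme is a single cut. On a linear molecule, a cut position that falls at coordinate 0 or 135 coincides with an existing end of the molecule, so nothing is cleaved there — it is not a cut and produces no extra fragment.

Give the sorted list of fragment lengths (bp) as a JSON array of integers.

[4,6,6,6,6,6,7,8,9,10,13,19,35]

Scan for sites:
  VbrX (CCAA, off=3): starts [69, 84, 103, 122, 128] → cuts [72, 87, 106, 125, 131]
  GruI (ATGTTC, off=3): starts [3, 11, 18, 24, 59, 78, 97] → cuts [6, 14, 21, 27, 62, 81, 100]

Pooled cuts: [6, 14, 21, 27, 62, 72, 81, 87, 100, 106, 125, 131]

Fragments:
  [0,6): 6 bp
  [6,14): 8 bp
  [14,21): 7 bp
  [21,27): 6 bp
  [27,62): 35 bp
  [62,72): 10 bp
  [72,81): 9 bp
  [81,87): 6 bp
  [87,100): 13 bp
  [100,106): 6 bp
  [106,125): 19 bp
  [125,131): 6 bp
  [131,135): 4 bp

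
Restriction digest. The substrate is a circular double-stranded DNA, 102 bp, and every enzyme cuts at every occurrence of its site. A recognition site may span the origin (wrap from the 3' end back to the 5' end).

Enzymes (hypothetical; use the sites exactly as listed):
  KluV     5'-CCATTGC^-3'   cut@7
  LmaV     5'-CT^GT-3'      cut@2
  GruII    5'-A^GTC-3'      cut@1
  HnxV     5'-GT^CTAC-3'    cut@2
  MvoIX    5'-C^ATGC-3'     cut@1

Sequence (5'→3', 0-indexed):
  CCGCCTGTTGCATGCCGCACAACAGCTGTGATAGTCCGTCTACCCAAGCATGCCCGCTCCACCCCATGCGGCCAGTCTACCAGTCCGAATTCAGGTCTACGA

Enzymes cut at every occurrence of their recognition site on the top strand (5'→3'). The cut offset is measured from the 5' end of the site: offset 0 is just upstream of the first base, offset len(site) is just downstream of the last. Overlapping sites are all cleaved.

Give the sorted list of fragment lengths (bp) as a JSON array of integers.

[2,5,6,6,6,9,10,12,14,16,16]

Site scan:
  KluV (CCATTGC, off=7): no sites
  LmaV (CTGT, off=2): starts [4, 25] → cuts [6, 27]
  GruII (AGTC, off=1): starts [32, 73, 81] → cuts [33, 74, 82]
  HnxV (GTCTAC, off=2): starts [37, 74, 94] → cuts [39, 76, 96]
  MvoIX (CATGC, off=1): starts [10, 48, 64] → cuts [11, 49, 65]

All cut coordinates (distinct, sorted): [6, 11, 27, 33, 39, 49, 65, 74, 76, 82, 96]

Fragments:
  6→11: 5 bp
  11→27: 16 bp
  27→33: 6 bp
  33→39: 6 bp
  39→49: 10 bp
  49→65: 16 bp
  65→74: 9 bp
  74→76: 2 bp
  76→82: 6 bp
  82→96: 14 bp
  96→6 (wrap): 102-96+6 = 12 bp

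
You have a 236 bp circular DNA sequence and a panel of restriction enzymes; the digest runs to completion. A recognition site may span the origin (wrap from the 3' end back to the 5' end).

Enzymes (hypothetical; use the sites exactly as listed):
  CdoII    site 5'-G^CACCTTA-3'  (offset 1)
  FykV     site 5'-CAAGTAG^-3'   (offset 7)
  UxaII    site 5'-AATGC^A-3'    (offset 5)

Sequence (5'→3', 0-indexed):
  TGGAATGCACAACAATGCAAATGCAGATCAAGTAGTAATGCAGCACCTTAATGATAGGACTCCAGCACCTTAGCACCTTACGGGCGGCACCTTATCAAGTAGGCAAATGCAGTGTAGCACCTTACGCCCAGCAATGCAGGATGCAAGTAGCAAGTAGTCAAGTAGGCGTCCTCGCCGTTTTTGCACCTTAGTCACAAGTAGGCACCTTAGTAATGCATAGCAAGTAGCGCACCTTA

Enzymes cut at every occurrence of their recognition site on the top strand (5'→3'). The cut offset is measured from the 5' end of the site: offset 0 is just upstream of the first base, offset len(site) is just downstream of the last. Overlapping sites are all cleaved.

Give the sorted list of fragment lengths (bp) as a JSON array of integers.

[1,2,2,6,6,7,7,8,8,8,10,11,11,13,14,14,15,15,18,18,20,22]

Site scan:
  CdoII GCACCTTA/1: at [42, 64, 72, 86, 116, 182, 201, 228] ⇒ [43, 65, 73, 87, 117, 183, 202, 229]
  FykV CAAGTAG/7: at [28, 95, 143, 150, 158, 194, 220] ⇒ [35, 102, 150, 157, 165, 201, 227]
  UxaII AATGCA/5: at [3, 13, 19, 36, 105, 132, 211] ⇒ [8, 18, 24, 41, 110, 137, 216]

Pooled cuts: [8, 18, 24, 35, 41, 43, 65, 73, 87, 102, 110, 117, 137, 150, 157, 165, 183, 201, 202, 216, 227, 229]

Fragment lengths:
  8→18: 10 bp
  18→24: 6 bp
  24→35: 11 bp
  35→41: 6 bp
  41→43: 2 bp
  43→65: 22 bp
  65→73: 8 bp
  73→87: 14 bp
  87→102: 15 bp
  102→110: 8 bp
  110→117: 7 bp
  117→137: 20 bp
  137→150: 13 bp
  150→157: 7 bp
  157→165: 8 bp
  165→183: 18 bp
  183→201: 18 bp
  201→202: 1 bp
  202→216: 14 bp
  216→227: 11 bp
  227→229: 2 bp
  229→8 (wrap): 236-229+8 = 15 bp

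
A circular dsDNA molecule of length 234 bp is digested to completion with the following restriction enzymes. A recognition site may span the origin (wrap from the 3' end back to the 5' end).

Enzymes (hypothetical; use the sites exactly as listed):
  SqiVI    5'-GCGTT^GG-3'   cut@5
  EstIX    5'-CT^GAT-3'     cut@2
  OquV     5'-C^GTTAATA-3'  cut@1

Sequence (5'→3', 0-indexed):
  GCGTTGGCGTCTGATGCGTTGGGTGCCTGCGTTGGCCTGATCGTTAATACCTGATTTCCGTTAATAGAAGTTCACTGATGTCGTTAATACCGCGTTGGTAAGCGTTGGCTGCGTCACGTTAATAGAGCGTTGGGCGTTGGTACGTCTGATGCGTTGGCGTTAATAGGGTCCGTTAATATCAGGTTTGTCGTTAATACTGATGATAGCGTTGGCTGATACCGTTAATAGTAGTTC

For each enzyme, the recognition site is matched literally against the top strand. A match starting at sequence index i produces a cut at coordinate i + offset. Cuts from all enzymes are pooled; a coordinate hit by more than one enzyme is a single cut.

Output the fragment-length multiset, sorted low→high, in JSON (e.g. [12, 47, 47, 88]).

[3,4,4,5,6,6,7,7,7,8,8,9,9,10,10,11,12,13,13,14,14,17,18,19]

Site scan:
  SqiVI GCGTTGG/5: at [0, 15, 28, 91, 101, 126, 133, 150, 205] ⇒ [5, 20, 33, 96, 106, 131, 138, 155, 210]
  EstIX CTGAT/2: at [10, 36, 50, 74, 145, 196, 212] ⇒ [12, 38, 52, 76, 147, 198, 214]
  OquV CGTTAATA/1: at [41, 58, 81, 116, 157, 170, 188, 219] ⇒ [42, 59, 82, 117, 158, 171, 189, 220]

Pooled cuts: [5, 12, 20, 33, 38, 42, 52, 59, 76, 82, 96, 106, 117, 131, 138, 147, 155, 158, 171, 189, 198, 210, 214, 220]

Fragment lengths:
  5→12: 7 bp
  12→20: 8 bp
  20→33: 13 bp
  33→38: 5 bp
  38→42: 4 bp
  42→52: 10 bp
  52→59: 7 bp
  59→76: 17 bp
  76→82: 6 bp
  82→96: 14 bp
  96→106: 10 bp
  106→117: 11 bp
  117→131: 14 bp
  131→138: 7 bp
  138→147: 9 bp
  147→155: 8 bp
  155→158: 3 bp
  158→171: 13 bp
  171→189: 18 bp
  189→198: 9 bp
  198→210: 12 bp
  210→214: 4 bp
  214→220: 6 bp
  220→5 (wrap): 234-220+5 = 19 bp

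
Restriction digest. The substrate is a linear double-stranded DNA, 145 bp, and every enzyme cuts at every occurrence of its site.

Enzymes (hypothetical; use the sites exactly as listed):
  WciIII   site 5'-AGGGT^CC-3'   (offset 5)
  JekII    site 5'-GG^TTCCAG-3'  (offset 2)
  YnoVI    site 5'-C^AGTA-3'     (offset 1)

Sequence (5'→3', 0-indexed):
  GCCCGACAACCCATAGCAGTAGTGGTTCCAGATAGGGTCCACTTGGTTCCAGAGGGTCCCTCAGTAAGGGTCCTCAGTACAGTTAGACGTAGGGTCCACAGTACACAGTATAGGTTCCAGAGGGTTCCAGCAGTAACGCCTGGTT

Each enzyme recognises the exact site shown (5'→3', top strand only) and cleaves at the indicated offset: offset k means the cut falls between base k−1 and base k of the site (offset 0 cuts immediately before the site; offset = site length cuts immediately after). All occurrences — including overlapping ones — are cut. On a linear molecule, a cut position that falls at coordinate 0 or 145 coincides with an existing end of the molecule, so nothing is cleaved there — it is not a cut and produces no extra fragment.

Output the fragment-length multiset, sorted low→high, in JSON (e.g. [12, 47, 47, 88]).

Site scan:
  WciIII (AGGGTCC, off=5): starts [33, 52, 66, 90] → cuts [38, 57, 71, 95]
  JekII (GGTTCCAG, off=2): starts [23, 44, 112, 122] → cuts [25, 46, 114, 124]
  YnoVI (CAGTA, off=1): starts [16, 61, 74, 98, 105, 130] → cuts [17, 62, 75, 99, 106, 131]

All cut coordinates (distinct, sorted): [17, 25, 38, 46, 57, 62, 71, 75, 95, 99, 106, 114, 124, 131]

Fragments:
  [0,17): 17 bp
  [17,25): 8 bp
  [25,38): 13 bp
  [38,46): 8 bp
  [46,57): 11 bp
  [57,62): 5 bp
  [62,71): 9 bp
  [71,75): 4 bp
  [75,95): 20 bp
  [95,99): 4 bp
  [99,106): 7 bp
  [106,114): 8 bp
  [114,124): 10 bp
  [124,131): 7 bp
  [131,145): 14 bp

[4,4,5,7,7,8,8,8,9,10,11,13,14,17,20]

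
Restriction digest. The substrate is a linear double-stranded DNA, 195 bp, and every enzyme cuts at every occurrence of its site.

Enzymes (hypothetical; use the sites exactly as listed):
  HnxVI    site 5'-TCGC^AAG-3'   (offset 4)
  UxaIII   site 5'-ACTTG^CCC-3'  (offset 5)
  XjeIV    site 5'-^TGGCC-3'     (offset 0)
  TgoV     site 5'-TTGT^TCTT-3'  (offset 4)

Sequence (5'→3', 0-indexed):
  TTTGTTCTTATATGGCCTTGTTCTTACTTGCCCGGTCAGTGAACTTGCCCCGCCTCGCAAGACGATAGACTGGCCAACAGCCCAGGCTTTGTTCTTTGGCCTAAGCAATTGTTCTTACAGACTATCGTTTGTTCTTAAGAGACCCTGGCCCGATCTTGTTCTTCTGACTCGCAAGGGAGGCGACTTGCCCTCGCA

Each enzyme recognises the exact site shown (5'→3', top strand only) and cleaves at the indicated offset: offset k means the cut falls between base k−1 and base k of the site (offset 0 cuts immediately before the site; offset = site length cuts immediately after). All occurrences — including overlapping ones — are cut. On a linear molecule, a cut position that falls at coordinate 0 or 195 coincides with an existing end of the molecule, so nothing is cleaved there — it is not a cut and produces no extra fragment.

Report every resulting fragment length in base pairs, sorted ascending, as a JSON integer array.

Site scan:
  HnxVI (TCGCAAG, off=4): starts [54, 168] → cuts [58, 172]
  UxaIII (ACTTGCCC, off=5): starts [25, 42, 182] → cuts [30, 47, 187]
  XjeIV (TGGCC, off=0): starts [12, 70, 96, 145] → cuts [12, 70, 96, 145]
  TgoV (TTGTTCTT, off=4): starts [1, 17, 88, 108, 128, 155] → cuts [5, 21, 92, 112, 132, 159]

All cut coordinates (distinct, sorted): [5, 12, 21, 30, 47, 58, 70, 92, 96, 112, 132, 145, 159, 172, 187]

Fragment lengths:
  [0,5): 5 bp
  [5,12): 7 bp
  [12,21): 9 bp
  [21,30): 9 bp
  [30,47): 17 bp
  [47,58): 11 bp
  [58,70): 12 bp
  [70,92): 22 bp
  [92,96): 4 bp
  [96,112): 16 bp
  [112,132): 20 bp
  [132,145): 13 bp
  [145,159): 14 bp
  [159,172): 13 bp
  [172,187): 15 bp
  [187,195): 8 bp

[4,5,7,8,9,9,11,12,13,13,14,15,16,17,20,22]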